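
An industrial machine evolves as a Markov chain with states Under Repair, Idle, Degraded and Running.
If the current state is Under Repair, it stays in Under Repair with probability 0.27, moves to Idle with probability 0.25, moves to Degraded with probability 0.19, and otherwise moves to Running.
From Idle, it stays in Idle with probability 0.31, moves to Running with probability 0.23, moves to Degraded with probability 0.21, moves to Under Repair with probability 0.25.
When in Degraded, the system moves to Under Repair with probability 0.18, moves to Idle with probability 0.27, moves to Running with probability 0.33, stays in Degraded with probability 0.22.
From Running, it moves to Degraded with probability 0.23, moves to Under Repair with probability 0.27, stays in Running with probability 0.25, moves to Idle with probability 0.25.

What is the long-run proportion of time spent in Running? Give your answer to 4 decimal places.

Let the stationary distribution be π with π = πP and π_1 + π_2 + π_3 + π_4 = 1.
π_1 = 0.27·π_1 + 0.25·π_2 + 0.18·π_3 + 0.27·π_4
π_2 = 0.25·π_1 + 0.31·π_2 + 0.27·π_3 + 0.25·π_4
π_3 = 0.19·π_1 + 0.21·π_2 + 0.22·π_3 + 0.23·π_4
Solving with the normalization constraint gives π = (0.2455, 0.2705, 0.2126, 0.2714).
So the stationary probability of Running is 0.2714.

0.2714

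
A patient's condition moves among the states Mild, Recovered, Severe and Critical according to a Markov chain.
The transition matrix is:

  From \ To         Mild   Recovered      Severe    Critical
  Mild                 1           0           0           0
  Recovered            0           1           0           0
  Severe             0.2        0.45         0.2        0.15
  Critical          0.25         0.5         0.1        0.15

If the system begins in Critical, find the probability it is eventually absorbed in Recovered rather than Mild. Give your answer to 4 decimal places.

0.6692

Let h(s) be the probability of absorption at Recovered starting from transient state s. Then h(Recovered) = 1 and h(Mild) = 0. By first-step analysis:
h(Severe) = 0.2·0 + 0.45·1 + 0.2·h(Severe) + 0.15·h(Critical)
h(Critical) = 0.25·0 + 0.5·1 + 0.1·h(Severe) + 0.15·h(Critical)
Solving: h(Severe) = 0.6880, h(Critical) = 0.6692.
Starting from Critical, the probability is 0.6692.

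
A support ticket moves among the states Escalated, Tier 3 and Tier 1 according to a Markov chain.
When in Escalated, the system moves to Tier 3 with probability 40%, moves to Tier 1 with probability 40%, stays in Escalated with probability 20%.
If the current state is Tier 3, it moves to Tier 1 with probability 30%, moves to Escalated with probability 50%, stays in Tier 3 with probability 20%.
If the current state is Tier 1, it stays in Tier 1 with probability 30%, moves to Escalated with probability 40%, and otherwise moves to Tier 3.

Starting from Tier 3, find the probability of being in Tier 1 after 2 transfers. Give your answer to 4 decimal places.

Sum over the intermediate state after 1 transfer:
P = P(Tier 3→Escalated)·P(Escalated→Tier 1) + P(Tier 3→Tier 3)·P(Tier 3→Tier 1) + P(Tier 3→Tier 1)·P(Tier 1→Tier 1)
  = 0.5×0.4 + 0.2×0.3 + 0.3×0.3
  = 0.2000 + 0.0600 + 0.0900 = 0.3500

0.3500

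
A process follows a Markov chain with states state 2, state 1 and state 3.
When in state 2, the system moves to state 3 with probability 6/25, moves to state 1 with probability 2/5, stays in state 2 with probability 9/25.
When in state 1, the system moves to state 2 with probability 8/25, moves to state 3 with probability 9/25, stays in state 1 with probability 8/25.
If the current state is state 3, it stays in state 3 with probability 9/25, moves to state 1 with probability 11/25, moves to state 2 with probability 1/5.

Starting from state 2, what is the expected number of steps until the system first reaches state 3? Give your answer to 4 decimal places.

3.5156

Let t(s) be the expected number of steps to first reach state 3 from state s, with t(state 3) = 0. Conditioning on the first step:
t(state 2) = 1 + 0.36·t(state 2) + 0.4·t(state 1)
t(state 1) = 1 + 0.32·t(state 2) + 0.32·t(state 1)
Solving: t(state 2) = 3.5156, t(state 1) = 3.1250.
Expected steps from state 2 to state 3: 3.5156.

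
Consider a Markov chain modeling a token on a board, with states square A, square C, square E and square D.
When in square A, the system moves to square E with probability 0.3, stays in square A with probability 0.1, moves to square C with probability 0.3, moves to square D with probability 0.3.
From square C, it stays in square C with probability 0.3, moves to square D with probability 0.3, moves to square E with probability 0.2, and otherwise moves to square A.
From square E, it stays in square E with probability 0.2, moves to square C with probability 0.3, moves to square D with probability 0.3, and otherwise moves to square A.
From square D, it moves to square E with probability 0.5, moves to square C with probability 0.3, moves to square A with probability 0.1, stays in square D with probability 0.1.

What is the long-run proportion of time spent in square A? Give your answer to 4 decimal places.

Let the stationary distribution be π with π = πP and π_1 + π_2 + π_3 + π_4 = 1.
π_1 = 0.1·π_1 + 0.2·π_2 + 0.2·π_3 + 0.1·π_4
π_2 = 0.3·π_1 + 0.3·π_2 + 0.3·π_3 + 0.3·π_4
π_3 = 0.3·π_1 + 0.2·π_2 + 0.2·π_3 + 0.5·π_4
Solving with the normalization constraint gives π = (0.1591, 0.3000, 0.2909, 0.2500).
So the stationary probability of square A is 0.1591.

0.1591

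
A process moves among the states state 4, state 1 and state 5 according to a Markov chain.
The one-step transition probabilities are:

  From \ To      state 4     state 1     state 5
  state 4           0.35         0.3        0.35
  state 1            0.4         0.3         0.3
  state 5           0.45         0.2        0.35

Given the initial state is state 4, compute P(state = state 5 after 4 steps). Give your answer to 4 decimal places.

Propagate the distribution vector 4 steps from state 4.
After 0 steps: (1.0000, 0.0000, 0.0000)
After 1 step: (0.3500, 0.3000, 0.3500)
After 2 steps: (0.4000, 0.2650, 0.3350)
After 3 steps: (0.3968, 0.2665, 0.3368)
After 4 steps: (0.3970, 0.2663, 0.3367)
P(in state 5 after 4 steps) = 0.3367

0.3367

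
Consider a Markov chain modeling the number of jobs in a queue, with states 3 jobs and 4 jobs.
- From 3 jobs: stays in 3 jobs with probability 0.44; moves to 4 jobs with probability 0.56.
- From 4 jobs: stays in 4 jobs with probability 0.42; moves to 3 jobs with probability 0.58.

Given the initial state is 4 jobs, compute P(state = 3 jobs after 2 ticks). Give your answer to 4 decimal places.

0.4988

Sum over the intermediate state after 1 tick:
P = P(4 jobs→3 jobs)·P(3 jobs→3 jobs) + P(4 jobs→4 jobs)·P(4 jobs→3 jobs)
  = 0.58×0.44 + 0.42×0.58
  = 0.2552 + 0.2436 = 0.4988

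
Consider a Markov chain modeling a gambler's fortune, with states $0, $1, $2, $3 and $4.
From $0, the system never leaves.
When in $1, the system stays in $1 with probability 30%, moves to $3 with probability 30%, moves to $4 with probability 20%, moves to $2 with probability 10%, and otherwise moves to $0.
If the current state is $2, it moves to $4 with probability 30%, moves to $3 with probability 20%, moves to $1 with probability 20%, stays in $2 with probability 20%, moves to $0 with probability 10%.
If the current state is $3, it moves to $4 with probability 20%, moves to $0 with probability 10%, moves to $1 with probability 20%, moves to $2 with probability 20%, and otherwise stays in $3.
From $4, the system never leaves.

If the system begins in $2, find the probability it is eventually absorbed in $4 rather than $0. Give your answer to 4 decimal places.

Let h(s) be the probability of absorption at $4 starting from transient state s. Then h($4) = 1 and h($0) = 0. By first-step analysis:
h($1) = 0.1·0 + 0.3·h($1) + 0.1·h($2) + 0.3·h($3) + 0.2·1
h($2) = 0.1·0 + 0.2·h($1) + 0.2·h($2) + 0.2·h($3) + 0.3·1
h($3) = 0.1·0 + 0.2·h($1) + 0.2·h($2) + 0.3·h($3) + 0.2·1
Solving: h($1) = 0.6818, h($2) = 0.7168, h($3) = 0.6853.
Starting from $2, the probability is 0.7168.

0.7168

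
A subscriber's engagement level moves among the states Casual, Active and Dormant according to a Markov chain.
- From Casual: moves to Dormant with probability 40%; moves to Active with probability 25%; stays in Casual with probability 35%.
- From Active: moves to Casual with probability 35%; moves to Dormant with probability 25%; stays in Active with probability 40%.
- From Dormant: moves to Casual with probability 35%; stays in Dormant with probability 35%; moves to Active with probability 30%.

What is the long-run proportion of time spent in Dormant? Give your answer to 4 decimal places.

0.3361

Let the stationary distribution be π with π = πP and π_1 + π_2 + π_3 = 1.
π_1 = 0.35·π_1 + 0.35·π_2 + 0.35·π_3
π_2 = 0.25·π_1 + 0.4·π_2 + 0.3·π_3
Solving with the normalization constraint gives π = (0.3500, 0.3139, 0.3361).
So the stationary probability of Dormant is 0.3361.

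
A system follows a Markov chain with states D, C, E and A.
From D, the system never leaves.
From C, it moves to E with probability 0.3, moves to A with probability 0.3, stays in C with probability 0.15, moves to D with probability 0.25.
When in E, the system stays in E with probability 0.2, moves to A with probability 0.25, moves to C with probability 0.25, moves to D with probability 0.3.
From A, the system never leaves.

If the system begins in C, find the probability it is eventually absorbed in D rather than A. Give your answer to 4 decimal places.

0.4793

Let h(s) be the probability of absorption at D starting from transient state s. Then h(D) = 1 and h(A) = 0. By first-step analysis:
h(C) = 0.25·1 + 0.15·h(C) + 0.3·h(E) + 0.3·0
h(E) = 0.3·1 + 0.25·h(C) + 0.2·h(E) + 0.25·0
Solving: h(C) = 0.4793, h(E) = 0.5248.
Starting from C, the probability is 0.4793.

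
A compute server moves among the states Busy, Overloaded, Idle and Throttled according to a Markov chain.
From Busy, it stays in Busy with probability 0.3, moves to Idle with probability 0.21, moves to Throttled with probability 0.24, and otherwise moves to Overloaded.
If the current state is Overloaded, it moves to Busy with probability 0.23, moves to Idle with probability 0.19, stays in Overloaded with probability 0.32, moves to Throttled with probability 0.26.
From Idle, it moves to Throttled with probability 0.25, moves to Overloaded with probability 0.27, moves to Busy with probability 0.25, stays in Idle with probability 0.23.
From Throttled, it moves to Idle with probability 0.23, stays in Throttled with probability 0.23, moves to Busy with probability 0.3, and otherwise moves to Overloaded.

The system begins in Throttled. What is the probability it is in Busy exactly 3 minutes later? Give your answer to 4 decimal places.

Propagate the distribution vector 3 minutes from Throttled.
After 0 minutes: (0.0000, 0.0000, 0.0000, 1.0000)
After 1 minute: (0.3000, 0.2400, 0.2300, 0.2300)
After 2 minutes: (0.2717, 0.2691, 0.2144, 0.2448)
After 3 minutes: (0.2704, 0.2707, 0.2138, 0.2451)
P(in Busy after 3 minutes) = 0.2704

0.2704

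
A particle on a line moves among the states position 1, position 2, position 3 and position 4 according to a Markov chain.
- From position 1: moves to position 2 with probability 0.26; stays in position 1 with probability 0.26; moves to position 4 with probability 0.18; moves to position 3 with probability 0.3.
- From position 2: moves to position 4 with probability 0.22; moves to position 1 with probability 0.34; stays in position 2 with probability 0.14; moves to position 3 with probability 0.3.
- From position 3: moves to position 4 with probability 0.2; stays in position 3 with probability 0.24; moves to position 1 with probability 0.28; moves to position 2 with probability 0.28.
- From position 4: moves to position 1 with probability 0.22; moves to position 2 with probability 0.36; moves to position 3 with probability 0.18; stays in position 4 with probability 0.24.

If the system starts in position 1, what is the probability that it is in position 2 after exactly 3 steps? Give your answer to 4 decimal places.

0.2556

Propagate the distribution vector 3 steps from position 1.
After 0 steps: (1.0000, 0.0000, 0.0000, 0.0000)
After 1 step: (0.2600, 0.2600, 0.3000, 0.1800)
After 2 steps: (0.2796, 0.2528, 0.2604, 0.2072)
After 3 steps: (0.2771, 0.2556, 0.2595, 0.2078)
P(in position 2 after 3 steps) = 0.2556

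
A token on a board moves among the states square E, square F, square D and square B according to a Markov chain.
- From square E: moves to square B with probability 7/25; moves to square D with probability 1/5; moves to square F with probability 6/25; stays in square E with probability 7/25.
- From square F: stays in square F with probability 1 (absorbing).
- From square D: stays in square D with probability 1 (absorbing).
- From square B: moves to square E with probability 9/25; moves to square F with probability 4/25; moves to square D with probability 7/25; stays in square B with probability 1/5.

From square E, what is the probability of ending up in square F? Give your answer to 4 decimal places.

0.4983

Let h(s) be the probability of absorption at square F starting from transient state s. Then h(square F) = 1 and h(square D) = 0. By first-step analysis:
h(square E) = 0.28·h(square E) + 0.24·1 + 0.2·0 + 0.28·h(square B)
h(square B) = 0.36·h(square E) + 0.16·1 + 0.28·0 + 0.2·h(square B)
Solving: h(square E) = 0.4983, h(square B) = 0.4242.
Starting from square E, the probability is 0.4983.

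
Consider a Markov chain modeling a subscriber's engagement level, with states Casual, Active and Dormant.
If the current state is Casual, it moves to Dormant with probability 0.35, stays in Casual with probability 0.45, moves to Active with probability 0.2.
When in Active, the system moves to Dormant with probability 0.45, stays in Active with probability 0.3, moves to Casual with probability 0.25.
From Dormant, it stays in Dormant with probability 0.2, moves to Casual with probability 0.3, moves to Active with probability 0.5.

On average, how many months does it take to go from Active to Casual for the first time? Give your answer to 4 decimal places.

Let t(s) be the expected number of months to first reach Casual from state s, with t(Casual) = 0. Conditioning on the first month:
t(Active) = 1 + 0.3·t(Active) + 0.45·t(Dormant)
t(Dormant) = 1 + 0.5·t(Active) + 0.2·t(Dormant)
Solving: t(Active) = 3.7313, t(Dormant) = 3.5821.
Expected months from Active to Casual: 3.7313.

3.7313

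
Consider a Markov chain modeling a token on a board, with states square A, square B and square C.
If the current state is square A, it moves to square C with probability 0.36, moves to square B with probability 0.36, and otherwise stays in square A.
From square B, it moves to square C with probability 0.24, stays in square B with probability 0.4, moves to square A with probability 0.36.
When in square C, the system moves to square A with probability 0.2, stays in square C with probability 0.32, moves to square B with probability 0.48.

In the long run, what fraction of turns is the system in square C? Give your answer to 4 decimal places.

0.2986

Let the stationary distribution be π with π = πP and π_1 + π_2 + π_3 = 1.
π_1 = 0.28·π_1 + 0.36·π_2 + 0.2·π_3
π_2 = 0.36·π_1 + 0.4·π_2 + 0.48·π_3
Solving with the normalization constraint gives π = (0.2891, 0.4123, 0.2986).
So the stationary probability of square C is 0.2986.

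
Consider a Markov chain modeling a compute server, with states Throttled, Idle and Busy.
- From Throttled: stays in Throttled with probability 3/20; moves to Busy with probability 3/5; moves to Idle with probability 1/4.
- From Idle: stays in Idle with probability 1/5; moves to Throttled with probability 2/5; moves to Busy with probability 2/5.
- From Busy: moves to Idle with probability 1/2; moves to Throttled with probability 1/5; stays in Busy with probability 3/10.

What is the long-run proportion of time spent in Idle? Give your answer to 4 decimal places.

Let the stationary distribution be π with π = πP and π_1 + π_2 + π_3 = 1.
π_1 = 0.15·π_1 + 0.4·π_2 + 0.2·π_3
π_2 = 0.25·π_1 + 0.2·π_2 + 0.5·π_3
Solving with the normalization constraint gives π = (0.2544, 0.3357, 0.4099).
So the stationary probability of Idle is 0.3357.

0.3357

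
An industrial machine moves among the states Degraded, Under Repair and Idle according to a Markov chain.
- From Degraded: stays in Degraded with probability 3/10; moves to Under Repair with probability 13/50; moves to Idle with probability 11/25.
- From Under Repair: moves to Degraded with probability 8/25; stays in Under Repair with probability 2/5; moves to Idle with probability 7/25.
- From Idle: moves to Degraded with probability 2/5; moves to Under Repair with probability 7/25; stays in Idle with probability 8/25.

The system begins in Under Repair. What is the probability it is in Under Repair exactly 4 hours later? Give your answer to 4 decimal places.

0.3106

Propagate the distribution vector 4 hours from Under Repair.
After 0 hours: (0.0000, 1.0000, 0.0000)
After 1 hour: (0.3200, 0.4000, 0.2800)
After 2 hours: (0.3360, 0.3216, 0.3424)
After 3 hours: (0.3407, 0.3119, 0.3475)
After 4 hours: (0.3410, 0.3106, 0.3484)
P(in Under Repair after 4 hours) = 0.3106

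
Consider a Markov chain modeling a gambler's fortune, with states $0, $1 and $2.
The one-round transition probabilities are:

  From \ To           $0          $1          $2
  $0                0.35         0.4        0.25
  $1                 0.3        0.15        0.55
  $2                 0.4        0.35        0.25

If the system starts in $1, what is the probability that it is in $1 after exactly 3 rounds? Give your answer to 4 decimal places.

Propagate the distribution vector 3 rounds from $1.
After 0 rounds: (0.0000, 1.0000, 0.0000)
After 1 round: (0.3000, 0.1500, 0.5500)
After 2 rounds: (0.3700, 0.3350, 0.2950)
After 3 rounds: (0.3480, 0.3015, 0.3505)
P(in $1 after 3 rounds) = 0.3015

0.3015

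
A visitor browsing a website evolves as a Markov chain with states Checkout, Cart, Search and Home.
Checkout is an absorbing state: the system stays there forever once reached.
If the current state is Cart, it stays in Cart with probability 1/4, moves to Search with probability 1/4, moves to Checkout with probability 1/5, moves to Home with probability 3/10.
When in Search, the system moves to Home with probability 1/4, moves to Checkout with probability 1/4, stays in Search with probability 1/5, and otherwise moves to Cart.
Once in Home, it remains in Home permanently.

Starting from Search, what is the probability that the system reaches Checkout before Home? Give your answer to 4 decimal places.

Let h(s) be the probability of absorption at Checkout starting from transient state s. Then h(Checkout) = 1 and h(Home) = 0. By first-step analysis:
h(Cart) = 0.2·1 + 0.25·h(Cart) + 0.25·h(Search) + 0.3·0
h(Search) = 0.25·1 + 0.3·h(Cart) + 0.2·h(Search) + 0.25·0
Solving: h(Cart) = 0.4238, h(Search) = 0.4714.
Starting from Search, the probability is 0.4714.

0.4714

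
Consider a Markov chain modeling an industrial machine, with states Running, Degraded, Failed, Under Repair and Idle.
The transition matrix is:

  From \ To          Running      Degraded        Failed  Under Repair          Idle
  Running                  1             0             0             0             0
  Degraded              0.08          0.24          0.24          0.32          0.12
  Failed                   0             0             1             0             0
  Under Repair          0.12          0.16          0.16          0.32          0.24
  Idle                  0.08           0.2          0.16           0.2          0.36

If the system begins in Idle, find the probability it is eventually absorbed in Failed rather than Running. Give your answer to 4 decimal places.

Let h(s) be the probability of absorption at Failed starting from transient state s. Then h(Failed) = 1 and h(Running) = 0. By first-step analysis:
h(Degraded) = 0.08·0 + 0.24·h(Degraded) + 0.24·1 + 0.32·h(Under Repair) + 0.12·h(Idle)
h(Under Repair) = 0.12·0 + 0.16·h(Degraded) + 0.16·1 + 0.32·h(Under Repair) + 0.24·h(Idle)
h(Idle) = 0.08·0 + 0.2·h(Degraded) + 0.16·1 + 0.2·h(Under Repair) + 0.36·h(Idle)
Solving: h(Degraded) = 0.6854, h(Under Repair) = 0.6298, h(Idle) = 0.6610.
Starting from Idle, the probability is 0.6610.

0.6610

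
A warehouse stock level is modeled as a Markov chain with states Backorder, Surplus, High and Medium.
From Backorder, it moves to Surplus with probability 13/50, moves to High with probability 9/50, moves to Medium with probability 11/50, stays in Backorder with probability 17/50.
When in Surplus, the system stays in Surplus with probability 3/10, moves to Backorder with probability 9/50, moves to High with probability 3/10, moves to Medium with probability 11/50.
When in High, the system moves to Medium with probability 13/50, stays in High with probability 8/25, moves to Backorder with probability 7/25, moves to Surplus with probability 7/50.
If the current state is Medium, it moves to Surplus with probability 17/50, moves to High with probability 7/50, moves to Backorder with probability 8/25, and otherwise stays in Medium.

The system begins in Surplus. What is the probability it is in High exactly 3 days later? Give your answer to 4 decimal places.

Propagate the distribution vector 3 days from Surplus.
After 0 days: (0.0000, 1.0000, 0.0000, 0.0000)
After 1 day: (0.1800, 0.3000, 0.3000, 0.2200)
After 2 days: (0.2696, 0.2536, 0.2492, 0.2276)
After 3 days: (0.2799, 0.2584, 0.2362, 0.2254)
P(in High after 3 days) = 0.2362

0.2362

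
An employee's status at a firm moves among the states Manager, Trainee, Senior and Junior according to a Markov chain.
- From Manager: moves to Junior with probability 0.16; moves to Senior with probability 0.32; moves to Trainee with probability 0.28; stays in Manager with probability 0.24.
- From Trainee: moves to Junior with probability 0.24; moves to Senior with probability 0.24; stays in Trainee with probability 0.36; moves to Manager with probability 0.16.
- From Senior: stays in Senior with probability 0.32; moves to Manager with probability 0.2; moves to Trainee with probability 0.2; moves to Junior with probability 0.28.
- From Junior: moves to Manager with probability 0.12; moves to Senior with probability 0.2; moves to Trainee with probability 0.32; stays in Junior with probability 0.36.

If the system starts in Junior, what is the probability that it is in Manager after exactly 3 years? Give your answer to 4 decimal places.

0.1718

Propagate the distribution vector 3 years from Junior.
After 0 years: (0.0000, 0.0000, 0.0000, 1.0000)
After 1 year: (0.1200, 0.3200, 0.2000, 0.3600)
After 2 years: (0.1632, 0.3040, 0.2512, 0.2816)
After 3 years: (0.1718, 0.2955, 0.2619, 0.2708)
P(in Manager after 3 years) = 0.1718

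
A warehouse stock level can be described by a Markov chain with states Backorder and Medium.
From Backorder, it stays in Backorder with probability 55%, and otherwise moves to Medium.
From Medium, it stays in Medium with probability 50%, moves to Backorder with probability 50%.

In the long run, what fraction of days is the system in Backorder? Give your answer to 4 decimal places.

Let the stationary distribution be π with π = πP and π_1 + π_2 = 1.
π_1 = 0.55·π_1 + 0.5·π_2
Solving with the normalization constraint gives π = (0.5263, 0.4737).
So the stationary probability of Backorder is 0.5263.

0.5263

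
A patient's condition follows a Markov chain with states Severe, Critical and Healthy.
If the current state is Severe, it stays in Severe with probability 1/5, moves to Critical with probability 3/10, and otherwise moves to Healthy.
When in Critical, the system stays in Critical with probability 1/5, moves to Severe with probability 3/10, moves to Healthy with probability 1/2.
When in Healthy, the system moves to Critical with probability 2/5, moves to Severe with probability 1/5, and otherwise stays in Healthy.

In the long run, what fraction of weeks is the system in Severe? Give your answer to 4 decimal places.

0.2314

Let the stationary distribution be π with π = πP and π_1 + π_2 + π_3 = 1.
π_1 = 0.2·π_1 + 0.3·π_2 + 0.2·π_3
π_2 = 0.3·π_1 + 0.2·π_2 + 0.4·π_3
Solving with the normalization constraint gives π = (0.2314, 0.3140, 0.4545).
So the stationary probability of Severe is 0.2314.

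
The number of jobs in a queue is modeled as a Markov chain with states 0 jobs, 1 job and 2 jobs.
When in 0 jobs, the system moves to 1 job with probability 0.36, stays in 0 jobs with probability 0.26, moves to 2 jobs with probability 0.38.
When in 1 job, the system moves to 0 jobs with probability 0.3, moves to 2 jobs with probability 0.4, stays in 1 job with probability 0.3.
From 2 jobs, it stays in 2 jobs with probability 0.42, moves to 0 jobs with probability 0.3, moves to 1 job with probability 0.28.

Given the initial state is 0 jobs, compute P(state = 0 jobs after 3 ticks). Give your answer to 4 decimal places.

Propagate the distribution vector 3 ticks from 0 jobs.
After 0 ticks: (1.0000, 0.0000, 0.0000)
After 1 tick: (0.2600, 0.3600, 0.3800)
After 2 ticks: (0.2896, 0.3080, 0.4024)
After 3 ticks: (0.2884, 0.3093, 0.4023)
P(in 0 jobs after 3 ticks) = 0.2884

0.2884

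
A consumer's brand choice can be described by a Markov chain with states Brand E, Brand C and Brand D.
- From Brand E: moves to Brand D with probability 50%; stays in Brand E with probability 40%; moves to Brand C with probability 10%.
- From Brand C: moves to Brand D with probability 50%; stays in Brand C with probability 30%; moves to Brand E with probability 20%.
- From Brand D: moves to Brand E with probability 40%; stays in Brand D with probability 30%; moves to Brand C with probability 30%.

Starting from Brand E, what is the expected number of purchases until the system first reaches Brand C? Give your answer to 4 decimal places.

Let t(s) be the expected number of purchases to first reach Brand C from state s, with t(Brand C) = 0. Conditioning on the first purchase:
t(Brand E) = 1 + 0.4·t(Brand E) + 0.5·t(Brand D)
t(Brand D) = 1 + 0.4·t(Brand E) + 0.3·t(Brand D)
Solving: t(Brand E) = 5.4545, t(Brand D) = 4.5455.
Expected purchases from Brand E to Brand C: 5.4545.

5.4545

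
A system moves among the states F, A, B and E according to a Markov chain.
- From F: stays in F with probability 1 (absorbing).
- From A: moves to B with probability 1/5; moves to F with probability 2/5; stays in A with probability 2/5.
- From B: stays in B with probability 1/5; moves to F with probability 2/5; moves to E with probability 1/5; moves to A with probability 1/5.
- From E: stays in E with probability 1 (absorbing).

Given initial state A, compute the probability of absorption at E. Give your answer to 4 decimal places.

Let h(s) be the probability of absorption at E starting from transient state s. Then h(E) = 1 and h(F) = 0. By first-step analysis:
h(A) = 0.4·0 + 0.4·h(A) + 0.2·h(B)
h(B) = 0.4·0 + 0.2·h(A) + 0.2·h(B) + 0.2·1
Solving: h(A) = 0.0909, h(B) = 0.2727.
Starting from A, the probability is 0.0909.

0.0909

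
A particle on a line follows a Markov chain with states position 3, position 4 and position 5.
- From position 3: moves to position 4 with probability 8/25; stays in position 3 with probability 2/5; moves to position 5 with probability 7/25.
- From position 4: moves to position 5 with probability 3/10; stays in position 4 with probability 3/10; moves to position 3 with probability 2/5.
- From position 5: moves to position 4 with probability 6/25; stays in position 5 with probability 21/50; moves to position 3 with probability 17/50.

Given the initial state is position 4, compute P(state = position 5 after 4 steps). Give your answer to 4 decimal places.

Propagate the distribution vector 4 steps from position 4.
After 0 steps: (0.0000, 1.0000, 0.0000)
After 1 step: (0.4000, 0.3000, 0.3000)
After 2 steps: (0.3820, 0.2900, 0.3280)
After 3 steps: (0.3803, 0.2880, 0.3317)
After 4 steps: (0.3801, 0.2877, 0.3322)
P(in position 5 after 4 steps) = 0.3322

0.3322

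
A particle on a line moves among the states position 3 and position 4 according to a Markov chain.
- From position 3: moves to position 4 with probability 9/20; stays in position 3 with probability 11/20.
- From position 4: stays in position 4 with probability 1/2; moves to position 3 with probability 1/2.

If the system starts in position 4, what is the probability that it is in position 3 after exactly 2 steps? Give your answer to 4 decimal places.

0.5250

Sum over the intermediate state after 1 step:
P = P(position 4→position 3)·P(position 3→position 3) + P(position 4→position 4)·P(position 4→position 3)
  = 0.5×0.55 + 0.5×0.5
  = 0.2750 + 0.2500 = 0.5250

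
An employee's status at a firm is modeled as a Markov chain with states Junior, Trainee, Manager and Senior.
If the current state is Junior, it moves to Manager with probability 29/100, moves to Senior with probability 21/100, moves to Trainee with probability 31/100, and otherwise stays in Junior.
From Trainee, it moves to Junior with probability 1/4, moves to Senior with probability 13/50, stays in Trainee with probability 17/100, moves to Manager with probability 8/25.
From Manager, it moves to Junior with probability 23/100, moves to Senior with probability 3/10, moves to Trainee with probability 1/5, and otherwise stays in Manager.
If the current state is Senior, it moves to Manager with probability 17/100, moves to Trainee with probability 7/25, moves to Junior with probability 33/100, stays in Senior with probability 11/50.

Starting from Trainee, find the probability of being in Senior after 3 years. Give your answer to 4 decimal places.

0.2478

Propagate the distribution vector 3 years from Trainee.
After 0 years: (0.0000, 1.0000, 0.0000, 0.0000)
After 1 year: (0.2500, 0.1700, 0.3200, 0.2600)
After 2 years: (0.2494, 0.2432, 0.2575, 0.2499)
After 3 years: (0.2499, 0.2401, 0.2622, 0.2478)
P(in Senior after 3 years) = 0.2478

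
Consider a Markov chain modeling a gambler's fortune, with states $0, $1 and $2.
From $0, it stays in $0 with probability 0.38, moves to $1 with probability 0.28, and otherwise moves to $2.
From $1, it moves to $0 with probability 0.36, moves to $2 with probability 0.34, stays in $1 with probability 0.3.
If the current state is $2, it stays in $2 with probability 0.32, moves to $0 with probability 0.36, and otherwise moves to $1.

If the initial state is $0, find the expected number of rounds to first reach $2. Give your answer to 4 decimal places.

2.9412

Let t(s) be the expected number of rounds to first reach $2 from state s, with t($2) = 0. Conditioning on the first round:
t($0) = 1 + 0.38·t($0) + 0.28·t($1)
t($1) = 1 + 0.36·t($0) + 0.3·t($1)
Solving: t($0) = 2.9412, t($1) = 2.9412.
Expected rounds from $0 to $2: 2.9412.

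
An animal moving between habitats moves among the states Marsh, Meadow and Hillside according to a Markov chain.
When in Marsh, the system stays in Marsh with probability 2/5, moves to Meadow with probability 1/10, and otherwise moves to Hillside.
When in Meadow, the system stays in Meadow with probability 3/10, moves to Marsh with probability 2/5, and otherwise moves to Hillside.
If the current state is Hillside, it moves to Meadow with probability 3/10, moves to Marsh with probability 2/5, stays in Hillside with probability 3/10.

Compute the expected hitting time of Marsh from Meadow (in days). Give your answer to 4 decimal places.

2.5000

Let t(s) be the expected number of days to first reach Marsh from state s, with t(Marsh) = 0. Conditioning on the first day:
t(Meadow) = 1 + 0.3·t(Meadow) + 0.3·t(Hillside)
t(Hillside) = 1 + 0.3·t(Meadow) + 0.3·t(Hillside)
Solving: t(Meadow) = 2.5000, t(Hillside) = 2.5000.
Expected days from Meadow to Marsh: 2.5000.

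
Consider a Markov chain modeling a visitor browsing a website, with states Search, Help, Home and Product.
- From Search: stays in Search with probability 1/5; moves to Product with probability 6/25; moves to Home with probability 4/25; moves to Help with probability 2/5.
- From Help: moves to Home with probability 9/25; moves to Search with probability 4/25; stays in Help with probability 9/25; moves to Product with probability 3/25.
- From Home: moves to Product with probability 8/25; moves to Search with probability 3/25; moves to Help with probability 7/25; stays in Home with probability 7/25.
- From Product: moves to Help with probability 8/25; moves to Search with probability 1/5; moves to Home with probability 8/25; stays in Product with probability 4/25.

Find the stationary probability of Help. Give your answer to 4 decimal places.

Let the stationary distribution be π with π = πP and π_1 + π_2 + π_3 + π_4 = 1.
π_1 = 0.2·π_1 + 0.16·π_2 + 0.12·π_3 + 0.2·π_4
π_2 = 0.4·π_1 + 0.36·π_2 + 0.28·π_3 + 0.32·π_4
π_3 = 0.16·π_1 + 0.36·π_2 + 0.28·π_3 + 0.32·π_4
Solving with the normalization constraint gives π = (0.1630, 0.3346, 0.2955, 0.2069).
So the stationary probability of Help is 0.3346.

0.3346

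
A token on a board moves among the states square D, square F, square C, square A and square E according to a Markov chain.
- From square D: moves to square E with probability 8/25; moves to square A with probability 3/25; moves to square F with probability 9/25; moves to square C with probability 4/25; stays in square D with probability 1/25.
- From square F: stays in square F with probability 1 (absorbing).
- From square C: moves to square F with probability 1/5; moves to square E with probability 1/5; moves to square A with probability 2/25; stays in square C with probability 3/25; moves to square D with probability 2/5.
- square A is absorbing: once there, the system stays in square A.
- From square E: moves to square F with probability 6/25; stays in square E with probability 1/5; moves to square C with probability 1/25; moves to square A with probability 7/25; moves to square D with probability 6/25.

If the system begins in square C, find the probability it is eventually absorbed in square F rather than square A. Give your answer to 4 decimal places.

Let h(s) be the probability of absorption at square F starting from transient state s. Then h(square F) = 1 and h(square A) = 0. By first-step analysis:
h(square D) = 0.04·h(square D) + 0.36·1 + 0.16·h(square C) + 0.12·0 + 0.32·h(square E)
h(square C) = 0.4·h(square D) + 0.2·1 + 0.12·h(square C) + 0.08·0 + 0.2·h(square E)
h(square E) = 0.24·h(square D) + 0.24·1 + 0.04·h(square C) + 0.28·0 + 0.2·h(square E)
Solving: h(square D) = 0.6597, h(square C) = 0.6477, h(square E) = 0.5303.
Starting from square C, the probability is 0.6477.

0.6477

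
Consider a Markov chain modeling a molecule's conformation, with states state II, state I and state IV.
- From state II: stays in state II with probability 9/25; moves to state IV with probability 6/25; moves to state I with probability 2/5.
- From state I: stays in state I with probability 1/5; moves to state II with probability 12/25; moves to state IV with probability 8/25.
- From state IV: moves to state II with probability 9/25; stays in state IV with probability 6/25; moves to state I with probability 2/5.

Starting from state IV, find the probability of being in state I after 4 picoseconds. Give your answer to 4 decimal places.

Propagate the distribution vector 4 picoseconds from state IV.
After 0 picoseconds: (0.0000, 0.0000, 1.0000)
After 1 picosecond: (0.3600, 0.4000, 0.2400)
After 2 picoseconds: (0.4080, 0.3200, 0.2720)
After 3 picoseconds: (0.3984, 0.3360, 0.2656)
After 4 picoseconds: (0.4003, 0.3328, 0.2669)
P(in state I after 4 picoseconds) = 0.3328

0.3328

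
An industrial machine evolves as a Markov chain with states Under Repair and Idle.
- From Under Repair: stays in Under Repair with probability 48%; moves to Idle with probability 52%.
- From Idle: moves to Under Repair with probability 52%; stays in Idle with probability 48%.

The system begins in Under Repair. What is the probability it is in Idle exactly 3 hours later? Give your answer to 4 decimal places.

Propagate the distribution vector 3 hours from Under Repair.
After 0 hours: (1.0000, 0.0000)
After 1 hour: (0.4800, 0.5200)
After 2 hours: (0.5008, 0.4992)
After 3 hours: (0.5000, 0.5000)
P(in Idle after 3 hours) = 0.5000

0.5000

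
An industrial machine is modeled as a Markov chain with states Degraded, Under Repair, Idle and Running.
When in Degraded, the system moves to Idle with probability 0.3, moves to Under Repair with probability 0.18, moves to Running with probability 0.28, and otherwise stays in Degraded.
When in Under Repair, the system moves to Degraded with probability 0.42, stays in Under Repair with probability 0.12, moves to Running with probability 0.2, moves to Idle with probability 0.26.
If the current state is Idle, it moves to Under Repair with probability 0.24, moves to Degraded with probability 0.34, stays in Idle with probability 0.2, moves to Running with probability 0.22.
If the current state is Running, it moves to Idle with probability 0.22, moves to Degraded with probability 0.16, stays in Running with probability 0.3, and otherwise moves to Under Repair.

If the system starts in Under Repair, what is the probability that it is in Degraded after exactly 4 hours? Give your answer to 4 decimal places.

Propagate the distribution vector 4 hours from Under Repair.
After 0 hours: (0.0000, 1.0000, 0.0000, 0.0000)
After 1 hour: (0.4200, 0.1200, 0.2600, 0.2000)
After 2 hours: (0.2716, 0.2164, 0.2532, 0.2588)
After 3 hours: (0.2836, 0.2184, 0.2453, 0.2527)
After 4 hours: (0.2836, 0.2170, 0.2465, 0.2529)
P(in Degraded after 4 hours) = 0.2836

0.2836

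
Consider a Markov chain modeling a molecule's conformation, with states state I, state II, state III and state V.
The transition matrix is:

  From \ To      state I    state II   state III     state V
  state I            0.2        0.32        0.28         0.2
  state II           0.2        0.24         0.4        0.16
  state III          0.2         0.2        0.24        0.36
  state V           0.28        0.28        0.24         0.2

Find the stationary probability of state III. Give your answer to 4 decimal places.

0.2896

Let the stationary distribution be π with π = πP and π_1 + π_2 + π_3 + π_4 = 1.
π_1 = 0.2·π_1 + 0.2·π_2 + 0.2·π_3 + 0.28·π_4
π_2 = 0.32·π_1 + 0.24·π_2 + 0.2·π_3 + 0.28·π_4
π_3 = 0.28·π_1 + 0.4·π_2 + 0.24·π_3 + 0.24·π_4
Solving with the normalization constraint gives π = (0.2189, 0.2554, 0.2896, 0.2361).
So the stationary probability of state III is 0.2896.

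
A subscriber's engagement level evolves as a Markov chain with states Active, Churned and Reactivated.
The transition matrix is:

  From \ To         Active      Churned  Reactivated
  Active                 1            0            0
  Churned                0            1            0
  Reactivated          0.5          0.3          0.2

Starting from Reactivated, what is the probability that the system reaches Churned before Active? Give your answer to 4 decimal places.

0.3750

Let h(s) be the probability of absorption at Churned starting from transient state s. Then h(Churned) = 1 and h(Active) = 0. By first-step analysis:
h(Reactivated) = 0.5·0 + 0.3·1 + 0.2·h(Reactivated)
Solving: h(Reactivated) = 0.3750.
Starting from Reactivated, the probability is 0.3750.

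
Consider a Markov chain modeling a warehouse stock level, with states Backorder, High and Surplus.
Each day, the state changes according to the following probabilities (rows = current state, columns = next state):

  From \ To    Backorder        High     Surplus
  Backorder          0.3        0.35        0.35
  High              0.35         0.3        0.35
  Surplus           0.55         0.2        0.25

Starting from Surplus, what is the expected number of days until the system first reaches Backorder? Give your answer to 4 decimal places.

1.9780

Let t(s) be the expected number of days to first reach Backorder from state s, with t(Backorder) = 0. Conditioning on the first day:
t(High) = 1 + 0.3·t(High) + 0.35·t(Surplus)
t(Surplus) = 1 + 0.2·t(High) + 0.25·t(Surplus)
Solving: t(High) = 2.4176, t(Surplus) = 1.9780.
Expected days from Surplus to Backorder: 1.9780.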